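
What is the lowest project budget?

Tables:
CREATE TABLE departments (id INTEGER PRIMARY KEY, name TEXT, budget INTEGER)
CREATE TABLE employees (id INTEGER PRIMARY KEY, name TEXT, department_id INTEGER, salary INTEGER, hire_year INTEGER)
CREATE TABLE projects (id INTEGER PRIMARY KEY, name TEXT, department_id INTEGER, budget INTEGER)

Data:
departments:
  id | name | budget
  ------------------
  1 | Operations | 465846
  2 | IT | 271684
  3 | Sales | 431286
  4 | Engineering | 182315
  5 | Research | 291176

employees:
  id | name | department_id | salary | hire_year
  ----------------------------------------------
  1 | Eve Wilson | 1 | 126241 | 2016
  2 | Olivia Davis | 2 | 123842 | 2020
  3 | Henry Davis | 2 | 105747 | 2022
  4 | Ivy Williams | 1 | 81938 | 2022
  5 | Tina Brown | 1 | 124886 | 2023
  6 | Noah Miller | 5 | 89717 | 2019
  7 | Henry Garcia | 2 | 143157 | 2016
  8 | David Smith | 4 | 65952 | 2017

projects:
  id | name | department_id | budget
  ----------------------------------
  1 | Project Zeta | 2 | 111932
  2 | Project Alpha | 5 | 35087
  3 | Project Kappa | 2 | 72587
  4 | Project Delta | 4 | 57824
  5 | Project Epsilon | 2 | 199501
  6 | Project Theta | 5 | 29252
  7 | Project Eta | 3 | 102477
SELECT MIN(budget) FROM projects

Execution result:
29252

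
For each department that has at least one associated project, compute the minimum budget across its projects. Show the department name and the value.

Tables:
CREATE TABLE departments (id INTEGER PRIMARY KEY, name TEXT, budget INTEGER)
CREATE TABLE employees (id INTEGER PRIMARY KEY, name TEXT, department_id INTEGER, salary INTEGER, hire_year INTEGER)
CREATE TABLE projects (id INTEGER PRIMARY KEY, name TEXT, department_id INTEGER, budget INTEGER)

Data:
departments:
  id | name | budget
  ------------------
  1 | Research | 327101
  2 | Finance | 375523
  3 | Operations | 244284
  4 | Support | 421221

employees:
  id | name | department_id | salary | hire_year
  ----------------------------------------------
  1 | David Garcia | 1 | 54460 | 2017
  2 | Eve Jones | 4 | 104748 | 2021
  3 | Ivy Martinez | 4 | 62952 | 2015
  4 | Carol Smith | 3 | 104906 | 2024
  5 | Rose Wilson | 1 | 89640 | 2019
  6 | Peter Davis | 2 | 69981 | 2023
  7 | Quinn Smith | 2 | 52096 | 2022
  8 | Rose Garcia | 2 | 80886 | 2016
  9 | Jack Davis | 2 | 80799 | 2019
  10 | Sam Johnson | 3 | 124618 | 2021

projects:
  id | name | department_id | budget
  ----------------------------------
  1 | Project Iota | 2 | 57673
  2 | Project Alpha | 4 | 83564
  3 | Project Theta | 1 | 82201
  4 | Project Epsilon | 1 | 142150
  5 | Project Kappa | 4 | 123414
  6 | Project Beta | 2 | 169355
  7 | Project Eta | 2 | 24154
SELECT p.name, MIN(c.budget) AS min_budget FROM projects c JOIN departments p ON c.department_id = p.id GROUP BY p.id, p.name

Execution result:
name | min_budget
Research | 82201
Finance | 24154
Support | 83564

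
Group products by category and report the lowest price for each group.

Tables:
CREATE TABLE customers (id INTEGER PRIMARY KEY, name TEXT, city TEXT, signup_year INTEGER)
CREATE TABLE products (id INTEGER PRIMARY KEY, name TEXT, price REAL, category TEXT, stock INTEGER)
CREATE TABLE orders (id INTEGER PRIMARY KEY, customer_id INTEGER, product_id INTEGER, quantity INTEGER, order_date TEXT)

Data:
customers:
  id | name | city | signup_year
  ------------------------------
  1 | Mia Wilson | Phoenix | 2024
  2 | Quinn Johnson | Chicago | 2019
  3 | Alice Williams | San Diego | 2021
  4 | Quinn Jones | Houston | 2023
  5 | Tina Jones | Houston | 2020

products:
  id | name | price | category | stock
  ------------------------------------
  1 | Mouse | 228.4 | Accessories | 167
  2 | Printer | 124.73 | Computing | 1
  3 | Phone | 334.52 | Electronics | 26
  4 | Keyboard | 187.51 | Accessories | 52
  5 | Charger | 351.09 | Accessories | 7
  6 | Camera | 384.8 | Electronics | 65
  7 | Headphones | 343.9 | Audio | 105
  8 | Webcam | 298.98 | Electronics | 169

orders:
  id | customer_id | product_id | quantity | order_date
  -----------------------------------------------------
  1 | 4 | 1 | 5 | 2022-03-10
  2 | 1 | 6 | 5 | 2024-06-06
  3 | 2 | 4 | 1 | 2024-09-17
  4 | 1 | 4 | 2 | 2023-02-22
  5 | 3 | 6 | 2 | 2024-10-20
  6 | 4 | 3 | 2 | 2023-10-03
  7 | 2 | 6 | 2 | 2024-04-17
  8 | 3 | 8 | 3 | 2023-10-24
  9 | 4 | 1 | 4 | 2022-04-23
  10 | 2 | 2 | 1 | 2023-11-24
SELECT category, MIN(price) AS min_price FROM products GROUP BY category

Execution result:
category | min_price
Accessories | 187.51
Audio | 343.90
Computing | 124.73
Electronics | 298.98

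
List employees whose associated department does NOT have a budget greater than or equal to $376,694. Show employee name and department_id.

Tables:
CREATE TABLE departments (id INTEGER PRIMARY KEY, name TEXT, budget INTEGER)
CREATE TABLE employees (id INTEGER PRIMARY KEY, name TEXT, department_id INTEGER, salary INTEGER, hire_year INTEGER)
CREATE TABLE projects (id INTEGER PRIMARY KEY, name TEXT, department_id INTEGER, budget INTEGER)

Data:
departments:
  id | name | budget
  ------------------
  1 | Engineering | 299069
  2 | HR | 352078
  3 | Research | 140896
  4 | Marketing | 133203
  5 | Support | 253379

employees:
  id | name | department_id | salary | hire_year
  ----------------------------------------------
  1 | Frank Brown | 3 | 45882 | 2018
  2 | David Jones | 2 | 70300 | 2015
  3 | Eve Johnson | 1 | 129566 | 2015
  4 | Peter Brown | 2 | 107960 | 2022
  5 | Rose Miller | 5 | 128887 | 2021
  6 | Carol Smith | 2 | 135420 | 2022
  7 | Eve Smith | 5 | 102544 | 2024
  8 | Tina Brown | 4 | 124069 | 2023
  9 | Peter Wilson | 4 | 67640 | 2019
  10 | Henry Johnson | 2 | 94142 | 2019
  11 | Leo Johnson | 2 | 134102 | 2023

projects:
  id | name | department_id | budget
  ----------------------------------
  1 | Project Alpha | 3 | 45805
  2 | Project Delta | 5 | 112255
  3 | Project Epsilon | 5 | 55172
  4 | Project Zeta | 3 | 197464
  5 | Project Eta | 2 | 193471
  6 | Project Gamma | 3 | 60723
SELECT name, department_id FROM employees WHERE department_id NOT IN (SELECT id FROM departments WHERE budget >= 376694)

Execution result:
name | department_id
Frank Brown | 3
David Jones | 2
Eve Johnson | 1
Peter Brown | 2
Rose Miller | 5
Carol Smith | 2
Eve Smith | 5
Tina Brown | 4
Peter Wilson | 4
Henry Johnson | 2
Leo Johnson | 2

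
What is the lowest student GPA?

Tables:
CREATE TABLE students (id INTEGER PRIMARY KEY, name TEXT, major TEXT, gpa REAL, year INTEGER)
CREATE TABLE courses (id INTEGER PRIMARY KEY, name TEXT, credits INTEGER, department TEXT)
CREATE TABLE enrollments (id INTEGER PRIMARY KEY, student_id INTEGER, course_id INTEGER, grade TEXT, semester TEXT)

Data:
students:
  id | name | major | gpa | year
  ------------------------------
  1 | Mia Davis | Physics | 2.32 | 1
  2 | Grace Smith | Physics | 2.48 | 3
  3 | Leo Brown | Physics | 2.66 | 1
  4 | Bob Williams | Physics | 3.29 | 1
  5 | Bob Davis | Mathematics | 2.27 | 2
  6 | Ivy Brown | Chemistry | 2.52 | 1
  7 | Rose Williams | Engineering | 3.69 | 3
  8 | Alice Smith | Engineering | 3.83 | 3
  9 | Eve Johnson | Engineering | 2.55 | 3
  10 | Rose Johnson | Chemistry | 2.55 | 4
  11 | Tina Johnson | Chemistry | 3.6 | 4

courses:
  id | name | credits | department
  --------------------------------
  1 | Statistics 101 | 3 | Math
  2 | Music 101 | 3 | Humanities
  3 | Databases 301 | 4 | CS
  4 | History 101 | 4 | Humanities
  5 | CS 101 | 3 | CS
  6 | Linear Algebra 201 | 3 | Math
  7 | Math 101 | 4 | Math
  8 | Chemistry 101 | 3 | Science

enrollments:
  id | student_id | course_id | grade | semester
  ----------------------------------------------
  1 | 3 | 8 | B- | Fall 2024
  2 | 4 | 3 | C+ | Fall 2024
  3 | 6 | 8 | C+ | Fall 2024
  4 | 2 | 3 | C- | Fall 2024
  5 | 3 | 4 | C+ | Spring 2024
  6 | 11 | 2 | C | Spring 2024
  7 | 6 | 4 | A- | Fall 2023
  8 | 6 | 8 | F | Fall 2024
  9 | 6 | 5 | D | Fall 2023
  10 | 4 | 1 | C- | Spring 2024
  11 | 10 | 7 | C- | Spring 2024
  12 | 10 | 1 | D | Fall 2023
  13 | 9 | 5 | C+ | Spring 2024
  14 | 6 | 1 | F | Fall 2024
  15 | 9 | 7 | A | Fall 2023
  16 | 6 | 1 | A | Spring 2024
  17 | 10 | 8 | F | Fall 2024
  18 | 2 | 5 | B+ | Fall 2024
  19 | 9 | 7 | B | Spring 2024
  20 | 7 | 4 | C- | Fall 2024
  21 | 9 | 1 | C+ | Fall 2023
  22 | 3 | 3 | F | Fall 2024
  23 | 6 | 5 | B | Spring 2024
SELECT MIN(gpa) FROM students

Execution result:
2.27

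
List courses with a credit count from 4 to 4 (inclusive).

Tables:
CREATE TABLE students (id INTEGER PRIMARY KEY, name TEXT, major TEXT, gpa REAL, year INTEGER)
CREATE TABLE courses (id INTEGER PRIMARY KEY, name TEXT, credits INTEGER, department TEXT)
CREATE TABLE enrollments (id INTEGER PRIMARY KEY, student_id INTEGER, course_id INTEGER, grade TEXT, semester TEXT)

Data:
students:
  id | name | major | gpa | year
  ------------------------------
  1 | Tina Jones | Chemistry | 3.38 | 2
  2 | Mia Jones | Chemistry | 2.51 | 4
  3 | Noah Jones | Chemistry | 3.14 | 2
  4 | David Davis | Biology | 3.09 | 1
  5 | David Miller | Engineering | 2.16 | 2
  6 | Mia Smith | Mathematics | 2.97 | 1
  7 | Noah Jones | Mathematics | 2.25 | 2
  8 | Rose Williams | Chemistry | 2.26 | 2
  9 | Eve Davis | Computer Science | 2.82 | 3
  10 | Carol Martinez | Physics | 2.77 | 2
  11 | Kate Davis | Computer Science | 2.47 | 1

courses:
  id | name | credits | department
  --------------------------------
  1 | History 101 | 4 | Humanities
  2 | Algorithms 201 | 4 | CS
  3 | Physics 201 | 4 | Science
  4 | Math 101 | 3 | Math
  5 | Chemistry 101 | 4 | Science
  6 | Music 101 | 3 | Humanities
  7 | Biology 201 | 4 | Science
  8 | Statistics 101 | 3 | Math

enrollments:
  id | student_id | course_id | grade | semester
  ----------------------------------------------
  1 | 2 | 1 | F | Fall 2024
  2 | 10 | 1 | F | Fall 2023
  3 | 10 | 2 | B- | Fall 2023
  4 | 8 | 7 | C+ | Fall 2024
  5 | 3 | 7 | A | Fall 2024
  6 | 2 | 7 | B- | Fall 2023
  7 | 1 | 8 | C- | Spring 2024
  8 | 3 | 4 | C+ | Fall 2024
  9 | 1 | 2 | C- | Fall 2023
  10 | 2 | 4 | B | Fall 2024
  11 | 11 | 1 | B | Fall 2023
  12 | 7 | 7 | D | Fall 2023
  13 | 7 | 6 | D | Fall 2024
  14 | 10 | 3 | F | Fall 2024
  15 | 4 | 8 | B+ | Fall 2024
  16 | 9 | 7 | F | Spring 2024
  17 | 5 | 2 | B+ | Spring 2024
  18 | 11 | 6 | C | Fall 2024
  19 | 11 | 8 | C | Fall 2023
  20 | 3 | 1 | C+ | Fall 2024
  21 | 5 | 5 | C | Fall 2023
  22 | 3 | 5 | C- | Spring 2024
SELECT name, credits FROM courses WHERE credits BETWEEN 4 AND 4

Execution result:
name | credits
History 101 | 4
Algorithms 201 | 4
Physics 201 | 4
Chemistry 101 | 4
Biology 201 | 4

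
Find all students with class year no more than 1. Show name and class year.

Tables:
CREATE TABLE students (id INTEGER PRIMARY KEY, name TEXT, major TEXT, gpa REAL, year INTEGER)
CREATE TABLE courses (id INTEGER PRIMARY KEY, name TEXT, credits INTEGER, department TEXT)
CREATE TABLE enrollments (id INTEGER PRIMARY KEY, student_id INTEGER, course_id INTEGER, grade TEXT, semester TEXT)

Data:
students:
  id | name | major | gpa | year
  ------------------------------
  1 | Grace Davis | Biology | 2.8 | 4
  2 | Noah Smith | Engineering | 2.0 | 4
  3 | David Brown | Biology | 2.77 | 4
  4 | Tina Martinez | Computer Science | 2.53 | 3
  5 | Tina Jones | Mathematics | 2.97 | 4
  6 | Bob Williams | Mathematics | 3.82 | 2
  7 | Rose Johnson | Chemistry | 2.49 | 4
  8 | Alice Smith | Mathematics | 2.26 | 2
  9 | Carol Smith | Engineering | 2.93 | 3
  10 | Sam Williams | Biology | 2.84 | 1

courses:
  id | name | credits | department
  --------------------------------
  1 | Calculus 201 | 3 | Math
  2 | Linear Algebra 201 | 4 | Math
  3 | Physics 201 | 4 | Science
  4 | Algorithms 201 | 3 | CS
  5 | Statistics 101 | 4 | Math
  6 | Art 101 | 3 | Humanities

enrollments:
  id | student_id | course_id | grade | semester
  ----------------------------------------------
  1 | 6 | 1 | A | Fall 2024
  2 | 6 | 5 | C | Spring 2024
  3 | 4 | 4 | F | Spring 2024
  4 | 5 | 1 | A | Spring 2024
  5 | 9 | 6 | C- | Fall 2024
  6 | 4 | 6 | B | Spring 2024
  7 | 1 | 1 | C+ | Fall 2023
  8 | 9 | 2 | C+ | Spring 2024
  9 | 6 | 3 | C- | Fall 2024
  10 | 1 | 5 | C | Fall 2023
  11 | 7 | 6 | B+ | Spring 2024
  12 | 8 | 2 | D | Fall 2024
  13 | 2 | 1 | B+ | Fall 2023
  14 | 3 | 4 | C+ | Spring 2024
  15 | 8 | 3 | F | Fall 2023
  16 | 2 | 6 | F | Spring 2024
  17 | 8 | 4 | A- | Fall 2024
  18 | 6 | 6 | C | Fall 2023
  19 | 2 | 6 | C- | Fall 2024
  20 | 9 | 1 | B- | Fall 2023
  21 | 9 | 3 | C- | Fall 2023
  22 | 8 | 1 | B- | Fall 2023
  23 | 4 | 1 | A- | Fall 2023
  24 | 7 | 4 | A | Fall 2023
SELECT name, year FROM students WHERE year <= 1

Execution result:
name | year
Sam Williams | 1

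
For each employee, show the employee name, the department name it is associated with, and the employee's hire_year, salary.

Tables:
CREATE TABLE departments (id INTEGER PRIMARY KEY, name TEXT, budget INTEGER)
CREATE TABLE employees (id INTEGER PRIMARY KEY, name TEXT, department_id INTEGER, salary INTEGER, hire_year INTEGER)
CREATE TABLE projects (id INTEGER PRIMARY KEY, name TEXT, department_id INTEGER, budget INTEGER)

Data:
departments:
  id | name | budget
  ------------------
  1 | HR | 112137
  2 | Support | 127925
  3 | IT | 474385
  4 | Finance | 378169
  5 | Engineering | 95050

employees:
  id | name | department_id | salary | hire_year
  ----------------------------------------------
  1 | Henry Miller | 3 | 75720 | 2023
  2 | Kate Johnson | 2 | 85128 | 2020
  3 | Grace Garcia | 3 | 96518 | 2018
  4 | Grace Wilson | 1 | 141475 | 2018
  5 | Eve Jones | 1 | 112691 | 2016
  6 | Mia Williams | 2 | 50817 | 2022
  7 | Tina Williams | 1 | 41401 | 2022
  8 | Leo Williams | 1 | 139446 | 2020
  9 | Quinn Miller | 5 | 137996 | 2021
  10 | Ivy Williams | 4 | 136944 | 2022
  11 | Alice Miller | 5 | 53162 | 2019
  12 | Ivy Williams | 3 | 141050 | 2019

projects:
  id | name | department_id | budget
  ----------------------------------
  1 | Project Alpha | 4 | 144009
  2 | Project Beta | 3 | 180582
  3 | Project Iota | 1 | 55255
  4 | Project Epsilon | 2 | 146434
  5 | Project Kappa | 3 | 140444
SELECT c.name, p.name AS department, c.hire_year, c.salary FROM employees c JOIN departments p ON c.department_id = p.id

Execution result:
name | department | hire_year | salary
Henry Miller | IT | 2023 | 75720
Kate Johnson | Support | 2020 | 85128
Grace Garcia | IT | 2018 | 96518
Grace Wilson | HR | 2018 | 141475
Eve Jones | HR | 2016 | 112691
Mia Williams | Support | 2022 | 50817
Tina Williams | HR | 2022 | 41401
Leo Williams | HR | 2020 | 139446
Quinn Miller | Engineering | 2021 | 137996
Ivy Williams | Finance | 2022 | 136944
Alice Miller | Engineering | 2019 | 53162
Ivy Williams | IT | 2019 | 141050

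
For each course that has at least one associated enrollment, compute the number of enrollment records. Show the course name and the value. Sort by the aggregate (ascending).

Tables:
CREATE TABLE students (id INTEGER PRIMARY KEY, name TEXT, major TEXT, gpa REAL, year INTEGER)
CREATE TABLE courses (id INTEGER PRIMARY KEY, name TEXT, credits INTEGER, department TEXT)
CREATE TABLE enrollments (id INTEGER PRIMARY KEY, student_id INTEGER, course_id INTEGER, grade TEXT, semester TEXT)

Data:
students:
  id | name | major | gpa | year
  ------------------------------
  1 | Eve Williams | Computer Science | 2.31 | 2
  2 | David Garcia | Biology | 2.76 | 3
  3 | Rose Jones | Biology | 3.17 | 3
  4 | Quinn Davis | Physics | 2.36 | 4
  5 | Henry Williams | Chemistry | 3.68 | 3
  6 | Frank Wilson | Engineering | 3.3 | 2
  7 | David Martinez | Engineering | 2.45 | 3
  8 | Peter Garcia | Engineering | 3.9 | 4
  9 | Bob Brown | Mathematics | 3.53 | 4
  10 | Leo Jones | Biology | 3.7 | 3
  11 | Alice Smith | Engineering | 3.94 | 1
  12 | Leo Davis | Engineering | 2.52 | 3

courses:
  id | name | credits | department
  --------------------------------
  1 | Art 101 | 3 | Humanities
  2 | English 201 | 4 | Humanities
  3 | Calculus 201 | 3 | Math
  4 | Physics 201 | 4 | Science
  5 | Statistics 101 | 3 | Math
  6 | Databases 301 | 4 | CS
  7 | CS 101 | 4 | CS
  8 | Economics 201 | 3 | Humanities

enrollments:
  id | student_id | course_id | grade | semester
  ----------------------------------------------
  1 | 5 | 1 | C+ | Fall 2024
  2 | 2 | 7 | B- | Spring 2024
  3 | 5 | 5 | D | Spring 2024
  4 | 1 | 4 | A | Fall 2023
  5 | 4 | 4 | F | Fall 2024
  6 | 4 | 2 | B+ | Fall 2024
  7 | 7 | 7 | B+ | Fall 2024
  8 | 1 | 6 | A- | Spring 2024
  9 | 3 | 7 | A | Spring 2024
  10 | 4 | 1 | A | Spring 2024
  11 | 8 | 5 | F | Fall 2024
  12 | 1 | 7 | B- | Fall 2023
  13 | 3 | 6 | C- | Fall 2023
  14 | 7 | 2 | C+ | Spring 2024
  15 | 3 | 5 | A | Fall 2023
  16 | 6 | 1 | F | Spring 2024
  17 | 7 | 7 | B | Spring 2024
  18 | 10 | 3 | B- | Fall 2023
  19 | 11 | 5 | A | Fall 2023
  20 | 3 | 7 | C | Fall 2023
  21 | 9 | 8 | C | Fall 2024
SELECT p.name, COUNT(*) AS n FROM enrollments c JOIN courses p ON c.course_id = p.id GROUP BY p.id, p.name ORDER BY n ASC

Execution result:
name | n
Calculus 201 | 1
Economics 201 | 1
English 201 | 2
Physics 201 | 2
Databases 301 | 2
Art 101 | 3
Statistics 101 | 4
CS 101 | 6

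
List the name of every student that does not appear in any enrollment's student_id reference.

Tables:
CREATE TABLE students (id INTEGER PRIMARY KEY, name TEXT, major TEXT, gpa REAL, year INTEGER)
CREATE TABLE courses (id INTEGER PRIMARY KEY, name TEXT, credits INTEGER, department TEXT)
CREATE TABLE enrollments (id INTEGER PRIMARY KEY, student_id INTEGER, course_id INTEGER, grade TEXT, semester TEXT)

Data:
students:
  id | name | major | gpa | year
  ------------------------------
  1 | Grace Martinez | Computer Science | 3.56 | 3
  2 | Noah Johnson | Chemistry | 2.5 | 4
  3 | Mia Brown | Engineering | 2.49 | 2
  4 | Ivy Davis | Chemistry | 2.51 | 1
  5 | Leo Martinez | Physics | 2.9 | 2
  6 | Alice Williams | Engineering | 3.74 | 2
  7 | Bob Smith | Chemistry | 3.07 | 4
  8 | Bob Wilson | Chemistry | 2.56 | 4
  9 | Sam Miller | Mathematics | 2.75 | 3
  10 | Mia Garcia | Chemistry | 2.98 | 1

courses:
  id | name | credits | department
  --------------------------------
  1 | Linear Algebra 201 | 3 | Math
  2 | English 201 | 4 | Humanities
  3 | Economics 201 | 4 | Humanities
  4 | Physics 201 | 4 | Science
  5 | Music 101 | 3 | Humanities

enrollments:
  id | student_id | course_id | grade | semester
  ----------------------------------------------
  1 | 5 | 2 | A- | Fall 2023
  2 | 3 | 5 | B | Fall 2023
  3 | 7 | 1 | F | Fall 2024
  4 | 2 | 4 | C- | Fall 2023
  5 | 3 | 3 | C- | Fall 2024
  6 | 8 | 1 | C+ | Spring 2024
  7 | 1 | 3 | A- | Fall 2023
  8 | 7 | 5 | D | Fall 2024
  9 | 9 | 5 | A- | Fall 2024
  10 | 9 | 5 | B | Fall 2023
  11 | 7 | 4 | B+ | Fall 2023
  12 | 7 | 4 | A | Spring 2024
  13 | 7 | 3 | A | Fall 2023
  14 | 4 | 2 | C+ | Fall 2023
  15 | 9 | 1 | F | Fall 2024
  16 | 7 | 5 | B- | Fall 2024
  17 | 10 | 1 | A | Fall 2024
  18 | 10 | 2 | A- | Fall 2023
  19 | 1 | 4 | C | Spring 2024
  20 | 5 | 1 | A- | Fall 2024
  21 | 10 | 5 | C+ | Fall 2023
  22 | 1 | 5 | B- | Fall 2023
SELECT p.name FROM students p LEFT JOIN enrollments c ON c.student_id = p.id WHERE c.id IS NULL

Execution result:
Alice Williams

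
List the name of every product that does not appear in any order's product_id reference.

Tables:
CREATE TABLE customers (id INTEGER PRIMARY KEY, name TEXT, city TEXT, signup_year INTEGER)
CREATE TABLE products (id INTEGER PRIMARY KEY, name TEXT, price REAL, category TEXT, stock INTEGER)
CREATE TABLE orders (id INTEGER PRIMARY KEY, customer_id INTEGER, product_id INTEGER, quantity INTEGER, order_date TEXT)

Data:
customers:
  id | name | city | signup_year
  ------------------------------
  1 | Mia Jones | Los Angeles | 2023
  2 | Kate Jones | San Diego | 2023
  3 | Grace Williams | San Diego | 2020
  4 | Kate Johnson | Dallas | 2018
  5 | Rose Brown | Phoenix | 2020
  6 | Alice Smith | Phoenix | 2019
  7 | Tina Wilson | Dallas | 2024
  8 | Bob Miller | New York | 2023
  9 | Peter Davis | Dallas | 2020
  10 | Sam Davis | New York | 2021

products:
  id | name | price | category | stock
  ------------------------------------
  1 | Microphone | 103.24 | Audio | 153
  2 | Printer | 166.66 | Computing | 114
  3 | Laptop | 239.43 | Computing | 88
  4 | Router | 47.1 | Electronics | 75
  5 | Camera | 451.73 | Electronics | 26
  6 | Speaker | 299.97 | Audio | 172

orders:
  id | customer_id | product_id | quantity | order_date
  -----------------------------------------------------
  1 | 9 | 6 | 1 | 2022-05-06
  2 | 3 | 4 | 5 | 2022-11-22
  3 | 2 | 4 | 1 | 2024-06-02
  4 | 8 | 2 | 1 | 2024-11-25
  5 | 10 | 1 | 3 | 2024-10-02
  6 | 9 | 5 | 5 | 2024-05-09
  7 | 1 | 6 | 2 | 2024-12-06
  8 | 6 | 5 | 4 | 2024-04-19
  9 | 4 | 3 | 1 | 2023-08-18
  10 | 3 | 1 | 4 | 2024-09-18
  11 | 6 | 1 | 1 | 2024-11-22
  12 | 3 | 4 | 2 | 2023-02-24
SELECT p.name FROM products p LEFT JOIN orders c ON c.product_id = p.id WHERE c.id IS NULL

Execution result:
(no rows)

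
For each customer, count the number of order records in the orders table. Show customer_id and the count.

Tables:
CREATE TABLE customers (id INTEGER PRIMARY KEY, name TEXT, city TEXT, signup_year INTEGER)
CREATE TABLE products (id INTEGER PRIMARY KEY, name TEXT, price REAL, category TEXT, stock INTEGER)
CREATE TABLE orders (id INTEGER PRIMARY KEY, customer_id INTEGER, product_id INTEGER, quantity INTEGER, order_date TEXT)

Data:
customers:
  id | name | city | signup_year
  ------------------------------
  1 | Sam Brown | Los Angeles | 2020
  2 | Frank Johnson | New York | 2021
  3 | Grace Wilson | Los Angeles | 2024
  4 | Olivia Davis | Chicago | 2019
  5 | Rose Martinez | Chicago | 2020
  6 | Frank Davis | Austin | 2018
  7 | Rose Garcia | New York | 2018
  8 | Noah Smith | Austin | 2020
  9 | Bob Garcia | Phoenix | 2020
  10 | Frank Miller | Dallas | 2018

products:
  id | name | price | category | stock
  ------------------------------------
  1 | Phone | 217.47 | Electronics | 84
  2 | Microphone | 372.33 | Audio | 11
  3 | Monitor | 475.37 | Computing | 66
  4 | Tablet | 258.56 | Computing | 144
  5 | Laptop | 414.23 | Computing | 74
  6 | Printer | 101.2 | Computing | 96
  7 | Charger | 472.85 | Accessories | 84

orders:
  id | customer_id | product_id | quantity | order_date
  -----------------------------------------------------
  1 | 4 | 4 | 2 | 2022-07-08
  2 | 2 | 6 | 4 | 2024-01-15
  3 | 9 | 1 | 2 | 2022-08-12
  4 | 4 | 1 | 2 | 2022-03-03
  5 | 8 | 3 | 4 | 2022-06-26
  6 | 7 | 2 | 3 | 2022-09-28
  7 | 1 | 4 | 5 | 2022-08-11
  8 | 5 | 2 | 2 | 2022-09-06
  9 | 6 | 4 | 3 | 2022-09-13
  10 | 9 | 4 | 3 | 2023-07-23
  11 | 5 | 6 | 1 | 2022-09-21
SELECT customer_id, COUNT(*) AS order_count FROM orders GROUP BY customer_id

Execution result:
customer_id | order_count
1 | 1
2 | 1
4 | 2
5 | 2
6 | 1
7 | 1
8 | 1
9 | 2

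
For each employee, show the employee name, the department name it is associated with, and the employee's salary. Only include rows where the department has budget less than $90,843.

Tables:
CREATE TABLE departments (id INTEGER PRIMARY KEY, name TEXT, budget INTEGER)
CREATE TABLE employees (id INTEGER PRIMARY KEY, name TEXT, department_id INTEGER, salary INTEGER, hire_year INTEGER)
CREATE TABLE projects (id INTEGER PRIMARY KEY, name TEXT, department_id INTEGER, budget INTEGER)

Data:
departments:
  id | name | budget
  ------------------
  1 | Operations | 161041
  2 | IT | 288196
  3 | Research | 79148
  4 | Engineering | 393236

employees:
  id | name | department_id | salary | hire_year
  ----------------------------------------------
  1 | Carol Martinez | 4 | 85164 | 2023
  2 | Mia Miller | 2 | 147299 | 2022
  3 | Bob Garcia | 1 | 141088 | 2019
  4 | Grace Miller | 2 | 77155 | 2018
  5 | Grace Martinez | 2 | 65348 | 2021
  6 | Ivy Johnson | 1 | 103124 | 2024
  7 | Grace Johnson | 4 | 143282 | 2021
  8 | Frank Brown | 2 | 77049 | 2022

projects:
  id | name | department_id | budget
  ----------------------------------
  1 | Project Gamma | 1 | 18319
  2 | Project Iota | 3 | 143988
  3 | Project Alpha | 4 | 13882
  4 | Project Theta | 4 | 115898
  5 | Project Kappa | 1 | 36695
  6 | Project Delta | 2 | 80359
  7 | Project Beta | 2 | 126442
SELECT c.name, p.name AS department, c.salary FROM employees c JOIN departments p ON c.department_id = p.id WHERE p.budget < 90843

Execution result:
(no rows)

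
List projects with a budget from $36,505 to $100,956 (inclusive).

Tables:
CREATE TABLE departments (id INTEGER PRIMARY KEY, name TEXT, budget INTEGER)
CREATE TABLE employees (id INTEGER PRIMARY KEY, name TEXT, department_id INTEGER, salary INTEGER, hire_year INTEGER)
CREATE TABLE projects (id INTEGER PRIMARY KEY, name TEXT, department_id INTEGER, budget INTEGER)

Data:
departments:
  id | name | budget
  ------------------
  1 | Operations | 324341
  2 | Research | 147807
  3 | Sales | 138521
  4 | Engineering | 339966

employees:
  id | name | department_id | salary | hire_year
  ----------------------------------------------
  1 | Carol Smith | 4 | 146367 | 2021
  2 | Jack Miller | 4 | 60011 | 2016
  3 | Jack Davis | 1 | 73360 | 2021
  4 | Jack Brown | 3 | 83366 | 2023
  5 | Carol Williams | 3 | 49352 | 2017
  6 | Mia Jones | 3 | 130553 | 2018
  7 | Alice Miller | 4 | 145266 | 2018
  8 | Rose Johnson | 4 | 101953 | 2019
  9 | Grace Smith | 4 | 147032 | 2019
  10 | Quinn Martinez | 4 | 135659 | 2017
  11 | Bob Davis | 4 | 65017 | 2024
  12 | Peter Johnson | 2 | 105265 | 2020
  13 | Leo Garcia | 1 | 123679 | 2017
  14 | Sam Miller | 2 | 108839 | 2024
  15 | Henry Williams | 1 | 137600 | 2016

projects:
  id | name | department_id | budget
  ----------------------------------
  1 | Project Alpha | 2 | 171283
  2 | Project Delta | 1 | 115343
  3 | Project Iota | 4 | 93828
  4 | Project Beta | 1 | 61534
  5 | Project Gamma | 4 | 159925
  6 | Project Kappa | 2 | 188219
SELECT name, budget FROM projects WHERE budget BETWEEN 36505 AND 100956

Execution result:
name | budget
Project Iota | 93828
Project Beta | 61534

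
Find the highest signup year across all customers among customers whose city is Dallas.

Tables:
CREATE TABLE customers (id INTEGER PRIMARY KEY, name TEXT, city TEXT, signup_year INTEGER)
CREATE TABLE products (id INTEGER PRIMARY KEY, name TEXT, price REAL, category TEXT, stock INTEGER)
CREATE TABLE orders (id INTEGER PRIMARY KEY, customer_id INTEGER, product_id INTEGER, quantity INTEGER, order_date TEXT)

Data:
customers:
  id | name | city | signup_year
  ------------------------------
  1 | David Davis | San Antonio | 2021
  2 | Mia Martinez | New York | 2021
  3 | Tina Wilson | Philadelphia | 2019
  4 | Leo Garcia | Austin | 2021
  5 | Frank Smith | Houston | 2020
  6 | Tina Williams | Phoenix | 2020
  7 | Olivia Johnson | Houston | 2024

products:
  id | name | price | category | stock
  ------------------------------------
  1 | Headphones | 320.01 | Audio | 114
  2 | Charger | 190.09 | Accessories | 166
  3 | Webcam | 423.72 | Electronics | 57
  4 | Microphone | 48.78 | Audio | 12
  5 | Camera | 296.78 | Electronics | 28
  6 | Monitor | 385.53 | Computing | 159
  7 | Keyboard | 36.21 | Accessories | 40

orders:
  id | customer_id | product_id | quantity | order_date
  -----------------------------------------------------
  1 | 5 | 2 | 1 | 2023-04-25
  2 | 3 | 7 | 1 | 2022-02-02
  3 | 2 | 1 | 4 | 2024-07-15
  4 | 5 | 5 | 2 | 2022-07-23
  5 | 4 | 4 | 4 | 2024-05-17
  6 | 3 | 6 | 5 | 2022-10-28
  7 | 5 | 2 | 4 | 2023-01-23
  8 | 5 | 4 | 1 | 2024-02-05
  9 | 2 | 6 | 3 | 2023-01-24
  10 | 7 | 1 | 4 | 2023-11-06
SELECT MAX(signup_year) FROM customers WHERE city = 'Dallas'

Execution result:
NULL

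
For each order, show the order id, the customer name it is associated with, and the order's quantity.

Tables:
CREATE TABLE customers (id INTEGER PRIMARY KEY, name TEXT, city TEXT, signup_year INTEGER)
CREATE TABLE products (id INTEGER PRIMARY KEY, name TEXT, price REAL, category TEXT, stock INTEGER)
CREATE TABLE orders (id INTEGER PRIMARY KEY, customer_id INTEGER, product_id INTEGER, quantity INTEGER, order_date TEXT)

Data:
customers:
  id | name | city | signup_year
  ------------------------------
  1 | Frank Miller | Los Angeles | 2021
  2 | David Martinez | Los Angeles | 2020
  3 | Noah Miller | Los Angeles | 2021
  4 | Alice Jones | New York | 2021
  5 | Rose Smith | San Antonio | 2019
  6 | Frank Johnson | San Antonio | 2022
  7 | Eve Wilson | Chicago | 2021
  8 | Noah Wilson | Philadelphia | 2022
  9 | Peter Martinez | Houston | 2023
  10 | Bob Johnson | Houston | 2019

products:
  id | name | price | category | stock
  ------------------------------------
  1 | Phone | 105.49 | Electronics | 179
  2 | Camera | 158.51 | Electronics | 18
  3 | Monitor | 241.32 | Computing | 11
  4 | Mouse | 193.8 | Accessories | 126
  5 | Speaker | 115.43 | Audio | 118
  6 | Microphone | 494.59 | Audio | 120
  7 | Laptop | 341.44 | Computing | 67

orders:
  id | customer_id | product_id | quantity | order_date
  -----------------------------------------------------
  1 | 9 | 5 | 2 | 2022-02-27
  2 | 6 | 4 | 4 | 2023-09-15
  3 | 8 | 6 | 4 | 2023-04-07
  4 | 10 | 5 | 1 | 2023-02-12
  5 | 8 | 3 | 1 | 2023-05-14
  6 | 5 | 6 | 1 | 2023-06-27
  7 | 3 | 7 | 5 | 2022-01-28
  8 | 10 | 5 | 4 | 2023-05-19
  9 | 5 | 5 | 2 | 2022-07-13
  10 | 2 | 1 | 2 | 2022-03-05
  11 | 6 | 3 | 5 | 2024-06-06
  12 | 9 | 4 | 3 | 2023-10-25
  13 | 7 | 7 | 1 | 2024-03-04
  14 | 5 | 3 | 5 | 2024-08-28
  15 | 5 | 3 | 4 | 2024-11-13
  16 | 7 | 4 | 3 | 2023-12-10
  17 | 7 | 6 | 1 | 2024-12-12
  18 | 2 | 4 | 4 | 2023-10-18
SELECT c.id, p.name AS customer, c.quantity FROM orders c JOIN customers p ON c.customer_id = p.id

Execution result:
id | customer | quantity
1 | Peter Martinez | 2
2 | Frank Johnson | 4
3 | Noah Wilson | 4
4 | Bob Johnson | 1
5 | Noah Wilson | 1
6 | Rose Smith | 1
7 | Noah Miller | 5
8 | Bob Johnson | 4
9 | Rose Smith | 2
10 | David Martinez | 2
11 | Frank Johnson | 5
12 | Peter Martinez | 3
13 | Eve Wilson | 1
14 | Rose Smith | 5
15 | Rose Smith | 4
16 | Eve Wilson | 3
17 | Eve Wilson | 1
18 | David Martinez | 4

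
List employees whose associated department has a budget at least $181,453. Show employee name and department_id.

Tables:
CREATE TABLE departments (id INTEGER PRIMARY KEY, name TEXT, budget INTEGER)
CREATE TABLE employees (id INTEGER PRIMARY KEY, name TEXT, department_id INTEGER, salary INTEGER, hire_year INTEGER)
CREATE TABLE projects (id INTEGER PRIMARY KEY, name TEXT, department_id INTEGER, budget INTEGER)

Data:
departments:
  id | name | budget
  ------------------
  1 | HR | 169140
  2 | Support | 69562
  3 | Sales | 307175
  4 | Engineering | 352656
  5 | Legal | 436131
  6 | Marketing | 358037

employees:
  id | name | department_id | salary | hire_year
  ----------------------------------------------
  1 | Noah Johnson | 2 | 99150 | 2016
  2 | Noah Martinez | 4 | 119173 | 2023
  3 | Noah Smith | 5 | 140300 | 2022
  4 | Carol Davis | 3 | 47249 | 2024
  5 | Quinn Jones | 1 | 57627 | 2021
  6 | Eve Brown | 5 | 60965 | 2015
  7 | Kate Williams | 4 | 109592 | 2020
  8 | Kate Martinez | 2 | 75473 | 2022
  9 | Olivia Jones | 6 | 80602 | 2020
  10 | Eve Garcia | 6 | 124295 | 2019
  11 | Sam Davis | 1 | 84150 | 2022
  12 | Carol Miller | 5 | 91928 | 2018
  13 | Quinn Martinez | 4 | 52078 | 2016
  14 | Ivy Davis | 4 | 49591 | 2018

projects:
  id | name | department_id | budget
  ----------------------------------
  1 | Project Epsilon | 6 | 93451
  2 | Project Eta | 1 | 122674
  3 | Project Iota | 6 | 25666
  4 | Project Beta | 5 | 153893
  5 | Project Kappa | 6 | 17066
SELECT name, department_id FROM employees WHERE department_id IN (SELECT id FROM departments WHERE budget >= 181453)

Execution result:
name | department_id
Noah Martinez | 4
Noah Smith | 5
Carol Davis | 3
Eve Brown | 5
Kate Williams | 4
Olivia Jones | 6
Eve Garcia | 6
Carol Miller | 5
Quinn Martinez | 4
Ivy Davis | 4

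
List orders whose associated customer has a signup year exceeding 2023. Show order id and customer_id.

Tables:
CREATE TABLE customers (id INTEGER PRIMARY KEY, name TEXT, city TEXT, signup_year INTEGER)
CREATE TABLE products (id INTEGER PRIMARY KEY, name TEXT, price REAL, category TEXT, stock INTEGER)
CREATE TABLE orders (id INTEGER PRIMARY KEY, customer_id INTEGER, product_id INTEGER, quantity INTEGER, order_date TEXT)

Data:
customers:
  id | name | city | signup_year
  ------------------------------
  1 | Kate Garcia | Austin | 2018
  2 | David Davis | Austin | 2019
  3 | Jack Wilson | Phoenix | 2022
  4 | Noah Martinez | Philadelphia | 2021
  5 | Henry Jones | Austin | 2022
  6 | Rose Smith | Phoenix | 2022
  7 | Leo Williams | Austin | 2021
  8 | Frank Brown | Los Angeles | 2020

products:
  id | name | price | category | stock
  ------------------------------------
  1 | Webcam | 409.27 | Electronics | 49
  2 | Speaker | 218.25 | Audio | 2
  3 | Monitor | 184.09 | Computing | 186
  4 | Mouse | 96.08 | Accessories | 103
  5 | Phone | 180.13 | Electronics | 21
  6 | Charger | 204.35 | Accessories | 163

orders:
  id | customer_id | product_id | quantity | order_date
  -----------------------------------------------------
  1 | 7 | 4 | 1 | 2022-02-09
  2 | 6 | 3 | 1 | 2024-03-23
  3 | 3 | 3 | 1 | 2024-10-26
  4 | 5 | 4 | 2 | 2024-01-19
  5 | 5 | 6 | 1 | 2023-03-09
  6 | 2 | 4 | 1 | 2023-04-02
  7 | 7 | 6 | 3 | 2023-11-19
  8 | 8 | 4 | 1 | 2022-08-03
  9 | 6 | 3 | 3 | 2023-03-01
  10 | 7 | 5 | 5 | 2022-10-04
SELECT id, customer_id FROM orders WHERE customer_id IN (SELECT id FROM customers WHERE signup_year > 2023)

Execution result:
(no rows)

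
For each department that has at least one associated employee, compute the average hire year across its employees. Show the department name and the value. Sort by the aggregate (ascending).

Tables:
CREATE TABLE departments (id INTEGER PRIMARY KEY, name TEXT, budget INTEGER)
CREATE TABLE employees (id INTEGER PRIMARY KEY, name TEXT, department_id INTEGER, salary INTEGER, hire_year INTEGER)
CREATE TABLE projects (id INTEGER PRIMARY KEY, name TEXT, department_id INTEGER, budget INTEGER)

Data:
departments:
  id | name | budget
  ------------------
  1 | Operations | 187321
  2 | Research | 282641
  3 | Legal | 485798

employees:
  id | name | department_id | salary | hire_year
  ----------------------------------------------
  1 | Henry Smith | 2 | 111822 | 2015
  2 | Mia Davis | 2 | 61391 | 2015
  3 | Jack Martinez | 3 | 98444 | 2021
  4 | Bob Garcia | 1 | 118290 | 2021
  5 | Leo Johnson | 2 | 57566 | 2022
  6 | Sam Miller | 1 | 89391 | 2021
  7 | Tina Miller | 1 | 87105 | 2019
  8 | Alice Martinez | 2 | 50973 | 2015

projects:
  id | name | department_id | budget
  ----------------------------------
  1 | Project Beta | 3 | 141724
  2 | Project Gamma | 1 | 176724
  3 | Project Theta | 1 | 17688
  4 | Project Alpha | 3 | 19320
SELECT p.name, AVG(c.hire_year) AS avg_hire_year FROM employees c JOIN departments p ON c.department_id = p.id GROUP BY p.id, p.name ORDER BY avg_hire_year ASC

Execution result:
name | avg_hire_year
Research | 2016.75
Operations | 2020.33
Legal | 2021.00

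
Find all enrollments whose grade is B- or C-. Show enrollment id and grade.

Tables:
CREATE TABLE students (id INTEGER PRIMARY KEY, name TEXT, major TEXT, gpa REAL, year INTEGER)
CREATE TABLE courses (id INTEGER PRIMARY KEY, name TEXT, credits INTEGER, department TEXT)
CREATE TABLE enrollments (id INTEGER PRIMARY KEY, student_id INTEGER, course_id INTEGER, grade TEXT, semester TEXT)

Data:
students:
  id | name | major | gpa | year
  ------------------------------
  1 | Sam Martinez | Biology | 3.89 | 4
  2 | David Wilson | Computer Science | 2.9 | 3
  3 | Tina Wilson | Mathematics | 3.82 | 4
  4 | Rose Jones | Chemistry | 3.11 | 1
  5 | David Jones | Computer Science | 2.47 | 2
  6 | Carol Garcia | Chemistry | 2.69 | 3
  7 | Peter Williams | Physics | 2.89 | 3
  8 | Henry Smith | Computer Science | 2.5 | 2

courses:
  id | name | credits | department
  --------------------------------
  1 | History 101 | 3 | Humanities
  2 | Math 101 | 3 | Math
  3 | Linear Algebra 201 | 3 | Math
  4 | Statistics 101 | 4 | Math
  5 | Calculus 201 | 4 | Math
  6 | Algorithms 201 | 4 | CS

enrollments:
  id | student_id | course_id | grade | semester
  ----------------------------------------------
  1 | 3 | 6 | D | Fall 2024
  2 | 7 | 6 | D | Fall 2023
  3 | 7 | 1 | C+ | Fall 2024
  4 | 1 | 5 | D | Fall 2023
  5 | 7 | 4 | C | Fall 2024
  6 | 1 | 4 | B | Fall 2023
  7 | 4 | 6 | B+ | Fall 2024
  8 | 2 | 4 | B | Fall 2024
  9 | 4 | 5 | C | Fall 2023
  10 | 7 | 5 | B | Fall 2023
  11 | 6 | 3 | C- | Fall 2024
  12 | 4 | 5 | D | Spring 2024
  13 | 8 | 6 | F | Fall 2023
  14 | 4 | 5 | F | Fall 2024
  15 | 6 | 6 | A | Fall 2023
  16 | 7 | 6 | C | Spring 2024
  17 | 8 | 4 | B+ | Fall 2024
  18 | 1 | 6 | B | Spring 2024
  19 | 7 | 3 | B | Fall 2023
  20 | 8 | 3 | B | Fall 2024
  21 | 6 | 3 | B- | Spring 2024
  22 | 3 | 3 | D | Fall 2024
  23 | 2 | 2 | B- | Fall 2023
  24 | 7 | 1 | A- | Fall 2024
SELECT id, grade FROM enrollments WHERE grade IN ('B-', 'C-')

Execution result:
id | grade
11 | C-
21 | B-
23 | B-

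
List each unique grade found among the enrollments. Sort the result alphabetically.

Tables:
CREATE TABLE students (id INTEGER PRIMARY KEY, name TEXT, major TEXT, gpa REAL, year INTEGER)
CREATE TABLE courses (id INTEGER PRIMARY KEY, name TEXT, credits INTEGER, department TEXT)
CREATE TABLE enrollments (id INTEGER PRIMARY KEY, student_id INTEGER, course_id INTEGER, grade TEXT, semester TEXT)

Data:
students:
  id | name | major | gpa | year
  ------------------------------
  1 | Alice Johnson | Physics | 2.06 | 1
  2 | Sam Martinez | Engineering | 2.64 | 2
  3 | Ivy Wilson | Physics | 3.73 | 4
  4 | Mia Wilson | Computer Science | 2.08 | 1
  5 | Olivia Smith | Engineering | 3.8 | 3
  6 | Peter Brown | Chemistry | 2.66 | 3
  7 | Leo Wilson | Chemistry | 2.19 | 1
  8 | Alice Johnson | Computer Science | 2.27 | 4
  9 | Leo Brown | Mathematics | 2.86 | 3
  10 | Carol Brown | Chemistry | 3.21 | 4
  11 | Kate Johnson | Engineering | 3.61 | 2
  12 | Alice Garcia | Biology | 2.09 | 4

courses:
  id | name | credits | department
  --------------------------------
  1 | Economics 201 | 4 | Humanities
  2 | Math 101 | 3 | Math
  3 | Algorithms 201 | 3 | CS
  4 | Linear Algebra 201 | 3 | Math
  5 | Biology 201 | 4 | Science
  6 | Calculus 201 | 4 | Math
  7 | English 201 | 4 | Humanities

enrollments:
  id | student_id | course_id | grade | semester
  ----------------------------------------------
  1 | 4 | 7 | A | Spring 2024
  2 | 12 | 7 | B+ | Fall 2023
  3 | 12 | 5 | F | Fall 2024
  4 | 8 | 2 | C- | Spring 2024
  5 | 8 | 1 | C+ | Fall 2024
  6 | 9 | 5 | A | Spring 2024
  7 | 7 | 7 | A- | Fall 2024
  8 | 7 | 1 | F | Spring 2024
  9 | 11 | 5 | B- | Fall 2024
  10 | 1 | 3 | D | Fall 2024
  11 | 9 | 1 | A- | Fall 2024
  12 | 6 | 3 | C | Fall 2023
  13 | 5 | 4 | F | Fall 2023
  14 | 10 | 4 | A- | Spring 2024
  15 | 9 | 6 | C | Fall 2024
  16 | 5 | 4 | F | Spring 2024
SELECT DISTINCT grade FROM enrollments ORDER BY grade

Execution result:
grade
A
A-
B+
B-
C
C+
C-
D
F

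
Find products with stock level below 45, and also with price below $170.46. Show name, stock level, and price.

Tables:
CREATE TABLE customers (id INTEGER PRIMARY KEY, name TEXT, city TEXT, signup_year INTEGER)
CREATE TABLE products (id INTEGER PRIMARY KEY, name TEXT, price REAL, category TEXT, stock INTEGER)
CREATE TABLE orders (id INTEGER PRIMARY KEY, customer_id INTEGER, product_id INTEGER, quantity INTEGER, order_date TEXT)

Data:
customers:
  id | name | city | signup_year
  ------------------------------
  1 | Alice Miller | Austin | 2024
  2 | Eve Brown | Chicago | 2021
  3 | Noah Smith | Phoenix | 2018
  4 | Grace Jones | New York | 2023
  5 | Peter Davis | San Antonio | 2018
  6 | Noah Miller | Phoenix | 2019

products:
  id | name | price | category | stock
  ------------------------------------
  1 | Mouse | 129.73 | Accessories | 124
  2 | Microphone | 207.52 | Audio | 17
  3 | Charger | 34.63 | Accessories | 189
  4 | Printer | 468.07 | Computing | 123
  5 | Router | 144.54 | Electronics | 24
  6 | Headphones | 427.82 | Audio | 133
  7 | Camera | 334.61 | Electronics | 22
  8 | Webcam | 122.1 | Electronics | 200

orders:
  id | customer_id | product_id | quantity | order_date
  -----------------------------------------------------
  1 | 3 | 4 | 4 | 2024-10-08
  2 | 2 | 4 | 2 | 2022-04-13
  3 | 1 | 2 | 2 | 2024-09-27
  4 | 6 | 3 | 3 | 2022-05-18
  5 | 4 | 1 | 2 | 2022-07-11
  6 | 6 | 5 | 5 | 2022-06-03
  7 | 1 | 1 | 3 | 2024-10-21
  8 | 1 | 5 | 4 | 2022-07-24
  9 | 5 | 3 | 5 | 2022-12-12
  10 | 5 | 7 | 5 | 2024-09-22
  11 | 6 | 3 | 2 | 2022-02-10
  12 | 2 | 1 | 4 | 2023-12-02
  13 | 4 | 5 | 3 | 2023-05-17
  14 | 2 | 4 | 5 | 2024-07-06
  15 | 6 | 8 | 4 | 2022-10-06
SELECT name, stock, price FROM products WHERE stock < 45 AND price < 170.46

Execution result:
name | stock | price
Router | 24 | 144.54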